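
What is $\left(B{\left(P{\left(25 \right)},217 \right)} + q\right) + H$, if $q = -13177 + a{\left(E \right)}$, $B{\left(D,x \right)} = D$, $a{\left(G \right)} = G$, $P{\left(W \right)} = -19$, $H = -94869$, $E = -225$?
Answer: $-108290$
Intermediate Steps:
$q = -13402$ ($q = -13177 - 225 = -13402$)
$\left(B{\left(P{\left(25 \right)},217 \right)} + q\right) + H = \left(-19 - 13402\right) - 94869 = -13421 - 94869 = -108290$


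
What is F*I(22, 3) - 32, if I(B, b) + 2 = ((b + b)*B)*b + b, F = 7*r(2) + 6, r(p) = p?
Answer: 7908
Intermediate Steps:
F = 20 (F = 7*2 + 6 = 14 + 6 = 20)
I(B, b) = -2 + b + 2*B*b**2 (I(B, b) = -2 + (((b + b)*B)*b + b) = -2 + (((2*b)*B)*b + b) = -2 + ((2*B*b)*b + b) = -2 + (2*B*b**2 + b) = -2 + (b + 2*B*b**2) = -2 + b + 2*B*b**2)
F*I(22, 3) - 32 = 20*(-2 + 3 + 2*22*3**2) - 32 = 20*(-2 + 3 + 2*22*9) - 32 = 20*(-2 + 3 + 396) - 32 = 20*397 - 32 = 7940 - 32 = 7908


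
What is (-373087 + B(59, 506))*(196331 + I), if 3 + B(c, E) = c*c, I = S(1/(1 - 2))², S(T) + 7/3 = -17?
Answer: -218111568629/3 ≈ -7.2704e+10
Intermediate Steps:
S(T) = -58/3 (S(T) = -7/3 - 17 = -58/3)
I = 3364/9 (I = (-58/3)² = 3364/9 ≈ 373.78)
B(c, E) = -3 + c² (B(c, E) = -3 + c*c = -3 + c²)
(-373087 + B(59, 506))*(196331 + I) = (-373087 + (-3 + 59²))*(196331 + 3364/9) = (-373087 + (-3 + 3481))*(1770343/9) = (-373087 + 3478)*(1770343/9) = -369609*1770343/9 = -218111568629/3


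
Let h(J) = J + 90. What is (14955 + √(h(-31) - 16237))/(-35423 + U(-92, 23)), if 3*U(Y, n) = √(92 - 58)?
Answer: -(14955 + I*√16178)/(35423 - √34/3) ≈ -0.42221 - 0.0035909*I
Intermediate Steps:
h(J) = 90 + J
U(Y, n) = √34/3 (U(Y, n) = √(92 - 58)/3 = √34/3)
(14955 + √(h(-31) - 16237))/(-35423 + U(-92, 23)) = (14955 + √((90 - 31) - 16237))/(-35423 + √34/3) = (14955 + √(59 - 16237))/(-35423 + √34/3) = (14955 + √(-16178))/(-35423 + √34/3) = (14955 + I*√16178)/(-35423 + √34/3)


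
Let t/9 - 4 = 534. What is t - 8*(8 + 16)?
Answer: 4650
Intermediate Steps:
t = 4842 (t = 36 + 9*534 = 36 + 4806 = 4842)
t - 8*(8 + 16) = 4842 - 8*(8 + 16) = 4842 - 8*24 = 4842 - 1*192 = 4842 - 192 = 4650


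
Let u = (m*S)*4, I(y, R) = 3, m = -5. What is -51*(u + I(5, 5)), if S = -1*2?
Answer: -2193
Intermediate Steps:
S = -2
u = 40 (u = -5*(-2)*4 = 10*4 = 40)
-51*(u + I(5, 5)) = -51*(40 + 3) = -51*43 = -2193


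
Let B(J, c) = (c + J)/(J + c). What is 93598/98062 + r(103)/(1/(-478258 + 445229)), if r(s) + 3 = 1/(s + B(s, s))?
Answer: 503652230685/5099224 ≈ 98770.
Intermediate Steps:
B(J, c) = 1 (B(J, c) = (J + c)/(J + c) = 1)
r(s) = -3 + 1/(1 + s) (r(s) = -3 + 1/(s + 1) = -3 + 1/(1 + s))
93598/98062 + r(103)/(1/(-478258 + 445229)) = 93598/98062 + ((-2 - 3*103)/(1 + 103))/(1/(-478258 + 445229)) = 93598*(1/98062) + ((-2 - 309)/104)/(1/(-33029)) = 46799/49031 + ((1/104)*(-311))/(-1/33029) = 46799/49031 - 311/104*(-33029) = 46799/49031 + 10272019/104 = 503652230685/5099224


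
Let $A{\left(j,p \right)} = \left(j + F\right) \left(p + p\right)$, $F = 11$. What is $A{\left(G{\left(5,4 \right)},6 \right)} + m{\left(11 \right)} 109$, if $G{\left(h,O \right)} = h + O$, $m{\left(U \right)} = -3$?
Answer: $-87$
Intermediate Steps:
$G{\left(h,O \right)} = O + h$
$A{\left(j,p \right)} = 2 p \left(11 + j\right)$ ($A{\left(j,p \right)} = \left(j + 11\right) \left(p + p\right) = \left(11 + j\right) 2 p = 2 p \left(11 + j\right)$)
$A{\left(G{\left(5,4 \right)},6 \right)} + m{\left(11 \right)} 109 = 2 \cdot 6 \left(11 + \left(4 + 5\right)\right) - 327 = 2 \cdot 6 \left(11 + 9\right) - 327 = 2 \cdot 6 \cdot 20 - 327 = 240 - 327 = -87$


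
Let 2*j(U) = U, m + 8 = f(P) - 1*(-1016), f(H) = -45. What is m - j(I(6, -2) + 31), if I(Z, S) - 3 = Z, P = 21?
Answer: 943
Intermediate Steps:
I(Z, S) = 3 + Z
m = 963 (m = -8 + (-45 - 1*(-1016)) = -8 + (-45 + 1016) = -8 + 971 = 963)
j(U) = U/2
m - j(I(6, -2) + 31) = 963 - ((3 + 6) + 31)/2 = 963 - (9 + 31)/2 = 963 - 40/2 = 963 - 1*20 = 963 - 20 = 943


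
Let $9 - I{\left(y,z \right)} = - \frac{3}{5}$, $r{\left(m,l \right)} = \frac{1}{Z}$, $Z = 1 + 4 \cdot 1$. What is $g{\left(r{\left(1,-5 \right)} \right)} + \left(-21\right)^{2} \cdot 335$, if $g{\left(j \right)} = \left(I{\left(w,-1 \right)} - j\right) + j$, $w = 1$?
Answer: $\frac{738723}{5} \approx 1.4774 \cdot 10^{5}$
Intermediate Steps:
$Z = 5$ ($Z = 1 + 4 = 5$)
$r{\left(m,l \right)} = \frac{1}{5}$
$I{\left(y,z \right)} = \frac{48}{5}$ ($I{\left(y,z \right)} = 9 - - \frac{3}{5} = 9 + \frac{3}{5} = \frac{48}{5}$)
$g{\left(j \right)} = \frac{48}{5}$ ($g{\left(j \right)} = \left(\frac{48}{5} - j\right) + j = \frac{48}{5}$)
$g{\left(r{\left(1,-5 \right)} \right)} + \left(-21\right)^{2} \cdot 335 = \frac{48}{5} + \left(-21\right)^{2} \cdot 335 = \frac{48}{5} + 441 \cdot 335 = \frac{48}{5} + 147735 = \frac{738723}{5}$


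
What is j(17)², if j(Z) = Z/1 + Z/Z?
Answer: 324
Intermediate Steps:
j(Z) = 1 + Z (j(Z) = Z*1 + 1 = Z + 1 = 1 + Z)
j(17)² = (1 + 17)² = 18² = 324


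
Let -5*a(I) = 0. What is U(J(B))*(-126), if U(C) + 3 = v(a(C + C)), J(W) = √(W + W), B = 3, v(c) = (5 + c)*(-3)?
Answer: 2268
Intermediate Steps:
a(I) = 0 (a(I) = -⅕*0 = 0)
v(c) = -15 - 3*c
J(W) = √2*√W (J(W) = √(2*W) = √2*√W)
U(C) = -18 (U(C) = -3 + (-15 - 3*0) = -3 + (-15 + 0) = -3 - 15 = -18)
U(J(B))*(-126) = -18*(-126) = 2268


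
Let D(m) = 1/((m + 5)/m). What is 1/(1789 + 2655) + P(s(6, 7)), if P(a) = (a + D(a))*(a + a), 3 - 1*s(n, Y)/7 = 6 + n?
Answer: 1005379481/128876 ≈ 7801.1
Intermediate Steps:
s(n, Y) = -21 - 7*n (s(n, Y) = 21 - 7*(6 + n) = 21 + (-42 - 7*n) = -21 - 7*n)
D(m) = m/(5 + m) (D(m) = 1/((5 + m)/m) = m/(5 + m))
P(a) = 2*a*(a + a/(5 + a)) (P(a) = (a + a/(5 + a))*(a + a) = (a + a/(5 + a))*(2*a) = 2*a*(a + a/(5 + a)))
1/(1789 + 2655) + P(s(6, 7)) = 1/(1789 + 2655) + 2*(-21 - 7*6)**2*(6 + (-21 - 7*6))/(5 + (-21 - 7*6)) = 1/4444 + 2*(-21 - 42)**2*(6 + (-21 - 42))/(5 + (-21 - 42)) = 1/4444 + 2*(-63)**2*(6 - 63)/(5 - 63) = 1/4444 + 2*3969*(-57)/(-58) = 1/4444 + 2*3969*(-1/58)*(-57) = 1/4444 + 226233/29 = 1005379481/128876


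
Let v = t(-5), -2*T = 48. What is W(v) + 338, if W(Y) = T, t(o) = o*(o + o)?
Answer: 314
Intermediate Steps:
T = -24 (T = -1/2*48 = -24)
t(o) = 2*o**2 (t(o) = o*(2*o) = 2*o**2)
v = 50 (v = 2*(-5)**2 = 2*25 = 50)
W(Y) = -24
W(v) + 338 = -24 + 338 = 314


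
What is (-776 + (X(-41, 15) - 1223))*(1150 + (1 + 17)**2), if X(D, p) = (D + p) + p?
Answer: -2962740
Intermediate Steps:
X(D, p) = D + 2*p
(-776 + (X(-41, 15) - 1223))*(1150 + (1 + 17)**2) = (-776 + ((-41 + 2*15) - 1223))*(1150 + (1 + 17)**2) = (-776 + ((-41 + 30) - 1223))*(1150 + 18**2) = (-776 + (-11 - 1223))*(1150 + 324) = (-776 - 1234)*1474 = -2010*1474 = -2962740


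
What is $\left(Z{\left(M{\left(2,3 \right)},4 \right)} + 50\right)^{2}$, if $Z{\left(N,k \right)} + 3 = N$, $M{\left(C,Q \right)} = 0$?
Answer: $2209$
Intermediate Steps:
$Z{\left(N,k \right)} = -3 + N$
$\left(Z{\left(M{\left(2,3 \right)},4 \right)} + 50\right)^{2} = \left(\left(-3 + 0\right) + 50\right)^{2} = \left(-3 + 50\right)^{2} = 47^{2} = 2209$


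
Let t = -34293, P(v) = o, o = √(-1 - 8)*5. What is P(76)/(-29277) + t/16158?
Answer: -11431/5386 - 5*I/9759 ≈ -2.1224 - 0.00051235*I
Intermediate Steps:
o = 15*I (o = √(-9)*5 = (3*I)*5 = 15*I ≈ 15.0*I)
P(v) = 15*I
P(76)/(-29277) + t/16158 = (15*I)/(-29277) - 34293/16158 = (15*I)*(-1/29277) - 34293*1/16158 = -5*I/9759 - 11431/5386 = -11431/5386 - 5*I/9759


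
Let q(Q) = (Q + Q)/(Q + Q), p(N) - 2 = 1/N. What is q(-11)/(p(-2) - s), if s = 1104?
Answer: -2/2205 ≈ -0.00090703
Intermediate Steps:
p(N) = 2 + 1/N
q(Q) = 1 (q(Q) = (2*Q)/((2*Q)) = (2*Q)*(1/(2*Q)) = 1)
q(-11)/(p(-2) - s) = 1/((2 + 1/(-2)) - 1*1104) = 1/((2 - ½) - 1104) = 1/(3/2 - 1104) = 1/(-2205/2) = 1*(-2/2205) = -2/2205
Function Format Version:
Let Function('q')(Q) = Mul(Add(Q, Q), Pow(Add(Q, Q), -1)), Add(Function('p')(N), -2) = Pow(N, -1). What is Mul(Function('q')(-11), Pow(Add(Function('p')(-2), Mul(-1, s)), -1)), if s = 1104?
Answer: Rational(-2, 2205) ≈ -0.00090703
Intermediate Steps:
Function('p')(N) = Add(2, Pow(N, -1))
Function('q')(Q) = 1 (Function('q')(Q) = Mul(Mul(2, Q), Pow(Mul(2, Q), -1)) = Mul(Mul(2, Q), Mul(Rational(1, 2), Pow(Q, -1))) = 1)
Mul(Function('q')(-11), Pow(Add(Function('p')(-2), Mul(-1, s)), -1)) = Mul(1, Pow(Add(Add(2, Pow(-2, -1)), Mul(-1, 1104)), -1)) = Mul(1, Pow(Add(Add(2, Rational(-1, 2)), -1104), -1)) = Mul(1, Pow(Add(Rational(3, 2), -1104), -1)) = Mul(1, Pow(Rational(-2205, 2), -1)) = Mul(1, Rational(-2, 2205)) = Rational(-2, 2205)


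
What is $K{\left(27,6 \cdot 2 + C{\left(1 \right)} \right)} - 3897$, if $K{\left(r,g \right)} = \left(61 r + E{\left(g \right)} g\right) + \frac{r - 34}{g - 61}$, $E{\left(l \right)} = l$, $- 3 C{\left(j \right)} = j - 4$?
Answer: $- \frac{99881}{48} \approx -2080.9$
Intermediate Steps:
$C{\left(j \right)} = \frac{4}{3} - \frac{j}{3}$ ($C{\left(j \right)} = - \frac{j - 4}{3} = - \frac{-4 + j}{3} = \frac{4}{3} - \frac{j}{3}$)
$K{\left(r,g \right)} = g^{2} + 61 r + \frac{-34 + r}{-61 + g}$ ($K{\left(r,g \right)} = \left(61 r + g g\right) + \frac{r - 34}{g - 61} = \left(61 r + g^{2}\right) + \frac{-34 + r}{-61 + g} = \left(g^{2} + 61 r\right) + \frac{-34 + r}{-61 + g} = g^{2} + 61 r + \frac{-34 + r}{-61 + g}$)
$K{\left(27,6 \cdot 2 + C{\left(1 \right)} \right)} - 3897 = \frac{-34 + \left(6 \cdot 2 + \left(\frac{4}{3} - \frac{1}{3}\right)\right)^{3} - 100440 - 61 \left(6 \cdot 2 + \left(\frac{4}{3} - \frac{1}{3}\right)\right)^{2} + 61 \left(6 \cdot 2 + \left(\frac{4}{3} - \frac{1}{3}\right)\right) 27}{-61 + \left(6 \cdot 2 + \left(\frac{4}{3} - \frac{1}{3}\right)\right)} - 3897 = \frac{-34 + \left(12 + \left(\frac{4}{3} - \frac{1}{3}\right)\right)^{3} - 100440 - 61 \left(12 + \left(\frac{4}{3} - \frac{1}{3}\right)\right)^{2} + 61 \left(12 + \left(\frac{4}{3} - \frac{1}{3}\right)\right) 27}{-61 + \left(12 + \left(\frac{4}{3} - \frac{1}{3}\right)\right)} - 3897 = \frac{-34 + \left(12 + 1\right)^{3} - 100440 - 61 \left(12 + 1\right)^{2} + 61 \left(12 + 1\right) 27}{-61 + \left(12 + 1\right)} - 3897 = \frac{-34 + 13^{3} - 100440 - 61 \cdot 13^{2} + 61 \cdot 13 \cdot 27}{-61 + 13} - 3897 = \frac{-34 + 2197 - 100440 - 10309 + 21411}{-48} - 3897 = - \frac{-34 + 2197 - 100440 - 10309 + 21411}{48} - 3897 = \left(- \frac{1}{48}\right) \left(-87175\right) - 3897 = \frac{87175}{48} - 3897 = - \frac{99881}{48}$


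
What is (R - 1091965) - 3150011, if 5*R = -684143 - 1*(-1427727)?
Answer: -20466296/5 ≈ -4.0933e+6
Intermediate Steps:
R = 743584/5 (R = (-684143 - 1*(-1427727))/5 = (-684143 + 1427727)/5 = (⅕)*743584 = 743584/5 ≈ 1.4872e+5)
(R - 1091965) - 3150011 = (743584/5 - 1091965) - 3150011 = -4716241/5 - 3150011 = -20466296/5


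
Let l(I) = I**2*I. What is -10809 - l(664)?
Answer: -292765753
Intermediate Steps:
l(I) = I**3
-10809 - l(664) = -10809 - 1*664**3 = -10809 - 1*292754944 = -10809 - 292754944 = -292765753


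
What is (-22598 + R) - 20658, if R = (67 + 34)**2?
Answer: -33055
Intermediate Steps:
R = 10201 (R = 101**2 = 10201)
(-22598 + R) - 20658 = (-22598 + 10201) - 20658 = -12397 - 20658 = -33055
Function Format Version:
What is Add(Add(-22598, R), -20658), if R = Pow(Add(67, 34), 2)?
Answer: -33055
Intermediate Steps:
R = 10201 (R = Pow(101, 2) = 10201)
Add(Add(-22598, R), -20658) = Add(Add(-22598, 10201), -20658) = Add(-12397, -20658) = -33055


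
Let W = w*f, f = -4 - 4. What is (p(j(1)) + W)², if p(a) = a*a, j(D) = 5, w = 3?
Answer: 1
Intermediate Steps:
p(a) = a²
f = -8
W = -24 (W = 3*(-8) = -24)
(p(j(1)) + W)² = (5² - 24)² = (25 - 24)² = 1² = 1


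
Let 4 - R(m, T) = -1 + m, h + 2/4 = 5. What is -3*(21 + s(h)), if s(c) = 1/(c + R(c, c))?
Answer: -318/5 ≈ -63.600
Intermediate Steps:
h = 9/2 (h = -½ + 5 = 9/2 ≈ 4.5000)
R(m, T) = 5 - m (R(m, T) = 4 - (-1 + m) = 4 + (1 - m) = 5 - m)
s(c) = ⅕ (s(c) = 1/(c + (5 - c)) = 1/5 = ⅕)
-3*(21 + s(h)) = -3*(21 + ⅕) = -3*106/5 = -318/5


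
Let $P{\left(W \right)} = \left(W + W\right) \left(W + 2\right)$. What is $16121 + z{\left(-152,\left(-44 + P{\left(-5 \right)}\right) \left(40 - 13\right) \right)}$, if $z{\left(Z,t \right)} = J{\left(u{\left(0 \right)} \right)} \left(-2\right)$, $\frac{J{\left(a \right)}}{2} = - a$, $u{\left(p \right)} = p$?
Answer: $16121$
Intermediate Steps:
$P{\left(W \right)} = 2 W \left(2 + W\right)$
$J{\left(a \right)} = - 2 a$ ($J{\left(a \right)} = 2 \left(- a\right) = - 2 a$)
$z{\left(Z,t \right)} = 0$ ($z{\left(Z,t \right)} = \left(-2\right) 0 \left(-2\right) = 0 \left(-2\right) = 0$)
$16121 + z{\left(-152,\left(-44 + P{\left(-5 \right)}\right) \left(40 - 13\right) \right)} = 16121 + 0 = 16121$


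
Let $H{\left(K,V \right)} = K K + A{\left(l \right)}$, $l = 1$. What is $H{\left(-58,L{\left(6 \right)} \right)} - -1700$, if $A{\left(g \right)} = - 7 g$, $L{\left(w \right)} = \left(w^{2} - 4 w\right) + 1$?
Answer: $5057$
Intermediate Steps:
$L{\left(w \right)} = 1 + w^{2} - 4 w$
$H{\left(K,V \right)} = -7 + K^{2}$ ($H{\left(K,V \right)} = K K - 7 = K^{2} - 7 = -7 + K^{2}$)
$H{\left(-58,L{\left(6 \right)} \right)} - -1700 = \left(-7 + \left(-58\right)^{2}\right) - -1700 = \left(-7 + 3364\right) + 1700 = 3357 + 1700 = 5057$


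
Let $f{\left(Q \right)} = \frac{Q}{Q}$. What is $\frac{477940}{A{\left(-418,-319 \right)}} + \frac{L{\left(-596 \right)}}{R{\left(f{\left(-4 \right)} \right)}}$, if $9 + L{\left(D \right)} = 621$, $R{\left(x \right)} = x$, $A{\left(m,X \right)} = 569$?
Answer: $\frac{826168}{569} \approx 1452.0$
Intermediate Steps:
$f{\left(Q \right)} = 1$
$L{\left(D \right)} = 612$ ($L{\left(D \right)} = -9 + 621 = 612$)
$\frac{477940}{A{\left(-418,-319 \right)}} + \frac{L{\left(-596 \right)}}{R{\left(f{\left(-4 \right)} \right)}} = \frac{477940}{569} + \frac{612}{1} = 477940 \cdot \frac{1}{569} + 612 \cdot 1 = \frac{477940}{569} + 612 = \frac{826168}{569}$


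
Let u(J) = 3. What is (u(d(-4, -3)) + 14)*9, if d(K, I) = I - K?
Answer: 153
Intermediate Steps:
(u(d(-4, -3)) + 14)*9 = (3 + 14)*9 = 17*9 = 153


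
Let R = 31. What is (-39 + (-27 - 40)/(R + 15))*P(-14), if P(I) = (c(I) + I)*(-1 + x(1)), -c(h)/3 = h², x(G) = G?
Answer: 0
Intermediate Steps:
c(h) = -3*h²
P(I) = 0 (P(I) = (-3*I² + I)*(-1 + 1) = (I - 3*I²)*0 = 0)
(-39 + (-27 - 40)/(R + 15))*P(-14) = (-39 + (-27 - 40)/(31 + 15))*0 = (-39 - 67/46)*0 = -1861/46*0 = 0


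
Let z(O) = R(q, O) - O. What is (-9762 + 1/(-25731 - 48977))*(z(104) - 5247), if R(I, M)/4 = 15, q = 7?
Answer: 3858723638627/74708 ≈ 5.1651e+7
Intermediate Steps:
R(I, M) = 60 (R(I, M) = 4*15 = 60)
z(O) = 60 - O
(-9762 + 1/(-25731 - 48977))*(z(104) - 5247) = (-9762 + 1/(-25731 - 48977))*((60 - 1*104) - 5247) = (-9762 + 1/(-74708))*((60 - 104) - 5247) = (-9762 - 1/74708)*(-44 - 5247) = -729299497/74708*(-5291) = 3858723638627/74708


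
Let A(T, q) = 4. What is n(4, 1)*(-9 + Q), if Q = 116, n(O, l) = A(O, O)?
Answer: 428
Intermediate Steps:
n(O, l) = 4
n(4, 1)*(-9 + Q) = 4*(-9 + 116) = 4*107 = 428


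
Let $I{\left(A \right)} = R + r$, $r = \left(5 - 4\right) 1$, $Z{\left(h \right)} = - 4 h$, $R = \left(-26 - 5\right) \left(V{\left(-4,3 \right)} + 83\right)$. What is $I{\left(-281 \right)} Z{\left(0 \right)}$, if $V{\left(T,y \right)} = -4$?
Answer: $0$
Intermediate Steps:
$R = -2449$ ($R = \left(-26 - 5\right) \left(-4 + 83\right) = \left(-31\right) 79 = -2449$)
$r = 1$ ($r = 1 \cdot 1 = 1$)
$I{\left(A \right)} = -2448$ ($I{\left(A \right)} = -2449 + 1 = -2448$)
$I{\left(-281 \right)} Z{\left(0 \right)} = - 2448 \left(\left(-4\right) 0\right) = \left(-2448\right) 0 = 0$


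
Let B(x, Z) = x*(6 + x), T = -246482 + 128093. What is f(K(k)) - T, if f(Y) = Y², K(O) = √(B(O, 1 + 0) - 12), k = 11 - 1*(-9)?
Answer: 118897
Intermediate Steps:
T = -118389
k = 20 (k = 11 + 9 = 20)
K(O) = √(-12 + O*(6 + O)) (K(O) = √(O*(6 + O) - 12) = √(-12 + O*(6 + O)))
f(K(k)) - T = (√(-12 + 20*(6 + 20)))² - 1*(-118389) = (√(-12 + 20*26))² + 118389 = (√(-12 + 520))² + 118389 = (√508)² + 118389 = (2*√127)² + 118389 = 508 + 118389 = 118897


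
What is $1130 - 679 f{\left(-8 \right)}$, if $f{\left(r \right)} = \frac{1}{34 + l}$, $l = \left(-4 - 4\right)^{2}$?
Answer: $\frac{15723}{14} \approx 1123.1$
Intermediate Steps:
$l = 64$ ($l = \left(-8\right)^{2} = 64$)
$f{\left(r \right)} = \frac{1}{98}$ ($f{\left(r \right)} = \frac{1}{34 + 64} = \frac{1}{98}$)
$1130 - 679 f{\left(-8 \right)} = 1130 - \frac{97}{14} = \frac{15723}{14}$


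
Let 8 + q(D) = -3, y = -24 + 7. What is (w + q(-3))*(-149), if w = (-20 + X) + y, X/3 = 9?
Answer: 3129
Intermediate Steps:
y = -17
q(D) = -11 (q(D) = -8 - 3 = -11)
X = 27 (X = 3*9 = 27)
w = -10 (w = (-20 + 27) - 17 = 7 - 17 = -10)
(w + q(-3))*(-149) = (-10 - 11)*(-149) = -21*(-149) = 3129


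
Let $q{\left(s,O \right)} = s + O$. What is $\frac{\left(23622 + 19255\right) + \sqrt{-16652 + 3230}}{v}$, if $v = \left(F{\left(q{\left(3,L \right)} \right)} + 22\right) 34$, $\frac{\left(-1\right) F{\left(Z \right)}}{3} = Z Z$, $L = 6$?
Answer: $- \frac{42877}{7514} - \frac{i \sqrt{13422}}{7514} \approx -5.7063 - 0.015418 i$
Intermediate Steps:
$q{\left(s,O \right)} = O + s$
$F{\left(Z \right)} = - 3 Z^{2}$ ($F{\left(Z \right)} = - 3 Z Z = - 3 Z^{2}$)
$v = -7514$ ($v = \left(- 3 \left(6 + 3\right)^{2} + 22\right) 34 = \left(- 3 \cdot 9^{2} + 22\right) 34 = \left(\left(-3\right) 81 + 22\right) 34 = \left(-243 + 22\right) 34 = \left(-221\right) 34 = -7514$)
$\frac{\left(23622 + 19255\right) + \sqrt{-16652 + 3230}}{v} = \frac{\left(23622 + 19255\right) + \sqrt{-16652 + 3230}}{-7514} = \left(42877 + \sqrt{-13422}\right) \left(- \frac{1}{7514}\right) = \left(42877 + i \sqrt{13422}\right) \left(- \frac{1}{7514}\right) = - \frac{42877}{7514} - \frac{i \sqrt{13422}}{7514}$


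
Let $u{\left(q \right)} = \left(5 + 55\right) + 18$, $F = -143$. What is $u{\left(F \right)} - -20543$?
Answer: $20621$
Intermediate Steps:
$u{\left(q \right)} = 78$ ($u{\left(q \right)} = 60 + 18 = 78$)
$u{\left(F \right)} - -20543 = 78 - -20543 = 78 + 20543 = 20621$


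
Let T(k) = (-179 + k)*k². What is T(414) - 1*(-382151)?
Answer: 40660211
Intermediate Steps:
T(k) = k²*(-179 + k)
T(414) - 1*(-382151) = 414²*(-179 + 414) - 1*(-382151) = 171396*235 + 382151 = 40278060 + 382151 = 40660211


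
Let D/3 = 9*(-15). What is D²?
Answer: 164025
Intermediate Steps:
D = -405 (D = 3*(9*(-15)) = 3*(-135) = -405)
D² = (-405)² = 164025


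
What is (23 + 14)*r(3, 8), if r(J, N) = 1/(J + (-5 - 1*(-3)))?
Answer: 37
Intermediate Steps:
r(J, N) = 1/(-2 + J) (r(J, N) = 1/(J + (-5 + 3)) = 1/(J - 2) = 1/(-2 + J))
(23 + 14)*r(3, 8) = (23 + 14)/(-2 + 3) = 37/1 = 37*1 = 37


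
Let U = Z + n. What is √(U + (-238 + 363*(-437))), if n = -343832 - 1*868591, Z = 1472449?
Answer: √101157 ≈ 318.05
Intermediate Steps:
n = -1212423 (n = -343832 - 868591 = -1212423)
U = 260026 (U = 1472449 - 1212423 = 260026)
√(U + (-238 + 363*(-437))) = √(260026 + (-238 + 363*(-437))) = √(260026 + (-238 - 158631)) = √(260026 - 158869) = √101157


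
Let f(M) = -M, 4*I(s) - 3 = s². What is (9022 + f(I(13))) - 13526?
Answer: -4547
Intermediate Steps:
I(s) = ¾ + s²/4
(9022 + f(I(13))) - 13526 = (9022 - (¾ + (¼)*13²)) - 13526 = (9022 - (¾ + (¼)*169)) - 13526 = (9022 - (¾ + 169/4)) - 13526 = (9022 - 1*43) - 13526 = (9022 - 43) - 13526 = 8979 - 13526 = -4547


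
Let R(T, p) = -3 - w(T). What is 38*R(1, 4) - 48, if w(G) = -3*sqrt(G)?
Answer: -48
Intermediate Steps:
R(T, p) = -3 + 3*sqrt(T) (R(T, p) = -3 - (-3)*sqrt(T) = -3 + 3*sqrt(T))
38*R(1, 4) - 48 = 38*(-3 + 3*sqrt(1)) - 48 = 38*(-3 + 3*1) - 48 = 38*(-3 + 3) - 48 = 38*0 - 48 = 0 - 48 = -48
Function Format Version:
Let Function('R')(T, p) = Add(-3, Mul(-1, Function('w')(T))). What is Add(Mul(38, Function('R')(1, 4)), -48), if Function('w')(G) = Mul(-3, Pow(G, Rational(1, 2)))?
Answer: -48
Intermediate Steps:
Function('R')(T, p) = Add(-3, Mul(3, Pow(T, Rational(1, 2)))) (Function('R')(T, p) = Add(-3, Mul(-1, Mul(-3, Pow(T, Rational(1, 2))))) = Add(-3, Mul(3, Pow(T, Rational(1, 2)))))
Add(Mul(38, Function('R')(1, 4)), -48) = Add(Mul(38, Add(-3, Mul(3, Pow(1, Rational(1, 2))))), -48) = Add(Mul(38, Add(-3, Mul(3, 1))), -48) = Add(Mul(38, Add(-3, 3)), -48) = Add(Mul(38, 0), -48) = Add(0, -48) = -48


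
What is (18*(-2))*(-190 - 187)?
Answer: 13572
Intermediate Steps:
(18*(-2))*(-190 - 187) = -36*(-377) = 13572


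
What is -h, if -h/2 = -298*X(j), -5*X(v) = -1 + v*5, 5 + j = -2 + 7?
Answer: -596/5 ≈ -119.20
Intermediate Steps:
j = 0 (j = -5 + (-2 + 7) = -5 + 5 = 0)
X(v) = ⅕ - v (X(v) = -(-1 + v*5)/5 = -(-1 + 5*v)/5 = ⅕ - v)
h = 596/5 (h = -(-596)*(⅕ - 1*0) = -(-596)*(⅕ + 0) = -(-596)/5 = -2*(-298/5) = 596/5 ≈ 119.20)
-h = -1*596/5 = -596/5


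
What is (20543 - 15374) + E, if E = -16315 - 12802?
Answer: -23948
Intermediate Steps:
E = -29117
(20543 - 15374) + E = (20543 - 15374) - 29117 = 5169 - 29117 = -23948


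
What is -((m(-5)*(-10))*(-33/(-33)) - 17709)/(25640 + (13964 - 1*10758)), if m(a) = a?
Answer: 17659/28846 ≈ 0.61218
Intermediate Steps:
-((m(-5)*(-10))*(-33/(-33)) - 17709)/(25640 + (13964 - 1*10758)) = -((-5*(-10))*(-33/(-33)) - 17709)/(25640 + (13964 - 1*10758)) = -(50*(-33*(-1/33)) - 17709)/(25640 + (13964 - 10758)) = -(50*1 - 17709)/(25640 + 3206) = -(50 - 17709)/28846 = -(-17659)/28846 = -1*(-17659/28846) = 17659/28846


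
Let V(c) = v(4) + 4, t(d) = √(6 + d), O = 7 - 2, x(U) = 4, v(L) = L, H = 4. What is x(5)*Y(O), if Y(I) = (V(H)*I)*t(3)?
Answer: 480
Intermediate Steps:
O = 5
V(c) = 8 (V(c) = 4 + 4 = 8)
Y(I) = 24*I (Y(I) = (8*I)*√(6 + 3) = (8*I)*√9 = (8*I)*3 = 24*I)
x(5)*Y(O) = 4*(24*5) = 4*120 = 480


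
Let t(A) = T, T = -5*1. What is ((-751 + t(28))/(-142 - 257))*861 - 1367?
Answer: 5023/19 ≈ 264.37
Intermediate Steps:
T = -5
t(A) = -5
((-751 + t(28))/(-142 - 257))*861 - 1367 = ((-751 - 5)/(-142 - 257))*861 - 1367 = -756/(-399)*861 - 1367 = -756*(-1/399)*861 - 1367 = (36/19)*861 - 1367 = 30996/19 - 1367 = 5023/19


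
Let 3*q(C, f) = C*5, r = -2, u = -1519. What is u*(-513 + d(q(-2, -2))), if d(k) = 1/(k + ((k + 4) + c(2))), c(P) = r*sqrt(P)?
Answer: 774690 + 13671*sqrt(2)/4 ≈ 7.7952e+5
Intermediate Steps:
c(P) = -2*sqrt(P)
q(C, f) = 5*C/3 (q(C, f) = (C*5)/3 = (5*C)/3 = 5*C/3)
d(k) = 1/(4 - 2*sqrt(2) + 2*k) (d(k) = 1/(k + ((k + 4) - 2*sqrt(2))) = 1/(k + ((4 + k) - 2*sqrt(2))) = 1/(k + (4 + k - 2*sqrt(2))) = 1/(4 - 2*sqrt(2) + 2*k))
u*(-513 + d(q(-2, -2))) = -1519*(-513 + 1/(2*(2 + (5/3)*(-2) - sqrt(2)))) = -1519*(-513 + 1/(2*(2 - 10/3 - sqrt(2)))) = -1519*(-513 + 1/(2*(-4/3 - sqrt(2)))) = 779247 - 1519/(2*(-4/3 - sqrt(2)))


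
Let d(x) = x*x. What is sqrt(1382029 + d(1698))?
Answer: sqrt(4265233) ≈ 2065.2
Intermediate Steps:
d(x) = x**2
sqrt(1382029 + d(1698)) = sqrt(1382029 + 1698**2) = sqrt(1382029 + 2883204) = sqrt(4265233)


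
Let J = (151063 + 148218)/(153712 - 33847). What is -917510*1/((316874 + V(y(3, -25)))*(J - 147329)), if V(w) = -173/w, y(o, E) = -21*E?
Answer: 28869050739375/1468888169045522404 ≈ 1.9654e-5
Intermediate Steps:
J = 299281/119865 ≈ 2.4968
-917510*1/((316874 + V(y(3, -25)))*(J - 147329)) = -917510*1/((316874 - 173/((-21*(-25))))*(299281/119865 - 147329)) = -917510*(-119865/(17659291304*(316874 - 173/525))) = -917510/((166358677/525)*(-17659291304/119865)) = -917510/(-2937776338091044808/62929125) = -917510*(-62929125/2937776338091044808) = 28869050739375/1468888169045522404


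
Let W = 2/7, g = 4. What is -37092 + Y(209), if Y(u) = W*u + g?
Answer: -259198/7 ≈ -37028.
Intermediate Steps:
W = 2/7 (W = 2*(⅐) = 2/7 ≈ 0.28571)
Y(u) = 4 + 2*u/7 (Y(u) = 2*u/7 + 4 = 4 + 2*u/7)
-37092 + Y(209) = -37092 + (4 + (2/7)*209) = -37092 + (4 + 418/7) = -37092 + 446/7 = -259198/7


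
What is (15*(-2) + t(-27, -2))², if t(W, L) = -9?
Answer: 1521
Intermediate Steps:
(15*(-2) + t(-27, -2))² = (15*(-2) - 9)² = (-30 - 9)² = (-39)² = 1521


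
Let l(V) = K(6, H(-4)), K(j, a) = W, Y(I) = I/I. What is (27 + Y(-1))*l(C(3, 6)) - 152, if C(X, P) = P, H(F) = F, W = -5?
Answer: -292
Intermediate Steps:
Y(I) = 1
K(j, a) = -5
l(V) = -5
(27 + Y(-1))*l(C(3, 6)) - 152 = (27 + 1)*(-5) - 152 = 28*(-5) - 152 = -140 - 152 = -292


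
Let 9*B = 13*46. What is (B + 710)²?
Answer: 48832144/81 ≈ 6.0287e+5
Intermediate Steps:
B = 598/9 (B = (13*46)/9 = (⅑)*598 = 598/9 ≈ 66.444)
(B + 710)² = (598/9 + 710)² = (6988/9)² = 48832144/81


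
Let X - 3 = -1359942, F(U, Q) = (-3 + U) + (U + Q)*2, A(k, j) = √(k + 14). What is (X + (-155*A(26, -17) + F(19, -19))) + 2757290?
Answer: 1397367 - 310*√10 ≈ 1.3964e+6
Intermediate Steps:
A(k, j) = √(14 + k)
F(U, Q) = -3 + 2*Q + 3*U (F(U, Q) = (-3 + U) + (Q + U)*2 = (-3 + U) + (2*Q + 2*U) = -3 + 2*Q + 3*U)
X = -1359939 (X = 3 - 1359942 = -1359939)
(X + (-155*A(26, -17) + F(19, -19))) + 2757290 = (-1359939 + (-155*√(14 + 26) + (-3 + 2*(-19) + 3*19))) + 2757290 = (-1359939 + (-310*√10 + (-3 - 38 + 57))) + 2757290 = (-1359939 + (-310*√10 + 16)) + 2757290 = (-1359939 + (16 - 310*√10)) + 2757290 = (-1359923 - 310*√10) + 2757290 = 1397367 - 310*√10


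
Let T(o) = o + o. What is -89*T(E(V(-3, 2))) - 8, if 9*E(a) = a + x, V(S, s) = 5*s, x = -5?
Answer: -962/9 ≈ -106.89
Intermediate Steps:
E(a) = -5/9 + a/9 (E(a) = (a - 5)/9 = (-5 + a)/9 = -5/9 + a/9)
T(o) = 2*o
-89*T(E(V(-3, 2))) - 8 = -178*(-5/9 + (5*2)/9) - 8 = -178*(-5/9 + (⅑)*10) - 8 = -178*(-5/9 + 10/9) - 8 = -178*5/9 - 8 = -89*10/9 - 8 = -890/9 - 8 = -962/9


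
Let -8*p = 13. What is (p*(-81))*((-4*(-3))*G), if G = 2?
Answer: 3159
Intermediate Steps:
p = -13/8 (p = -⅛*13 = -13/8 ≈ -1.6250)
(p*(-81))*((-4*(-3))*G) = (-13/8*(-81))*(-4*(-3)*2) = 1053*(12*2)/8 = (1053/8)*24 = 3159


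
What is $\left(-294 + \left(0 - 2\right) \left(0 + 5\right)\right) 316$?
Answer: $-96064$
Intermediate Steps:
$\left(-294 + \left(0 - 2\right) \left(0 + 5\right)\right) 316 = \left(-294 - 10\right) 316 = \left(-304\right) 316 = -96064$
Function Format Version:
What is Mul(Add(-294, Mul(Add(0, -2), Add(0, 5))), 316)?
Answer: -96064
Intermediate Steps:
Mul(Add(-294, Mul(Add(0, -2), Add(0, 5))), 316) = Mul(Add(-294, Mul(-2, 5)), 316) = Mul(Add(-294, -10), 316) = Mul(-304, 316) = -96064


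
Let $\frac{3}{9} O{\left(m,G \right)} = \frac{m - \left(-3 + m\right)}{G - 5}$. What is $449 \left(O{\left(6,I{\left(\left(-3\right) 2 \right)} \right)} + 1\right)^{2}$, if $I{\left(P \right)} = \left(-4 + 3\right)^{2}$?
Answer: $\frac{11225}{16} \approx 701.56$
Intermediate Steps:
$I{\left(P \right)} = 1$ ($I{\left(P \right)} = \left(-1\right)^{2} = 1$)
$O{\left(m,G \right)} = \frac{9}{-5 + G}$ ($O{\left(m,G \right)} = 3 \frac{m - \left(-3 + m\right)}{G - 5} = 3 \frac{3}{-5 + G} = \frac{9}{-5 + G}$)
$449 \left(O{\left(6,I{\left(\left(-3\right) 2 \right)} \right)} + 1\right)^{2} = 449 \left(\frac{9}{-5 + 1} + 1\right)^{2} = 449 \left(\frac{9}{-4} + 1\right)^{2} = 449 \left(9 \left(- \frac{1}{4}\right) + 1\right)^{2} = 449 \left(- \frac{9}{4} + 1\right)^{2} = 449 \left(- \frac{5}{4}\right)^{2} = 449 \cdot \frac{25}{16} = \frac{11225}{16}$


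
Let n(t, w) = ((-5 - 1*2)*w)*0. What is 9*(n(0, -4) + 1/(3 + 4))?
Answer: 9/7 ≈ 1.2857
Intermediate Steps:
n(t, w) = 0 (n(t, w) = ((-5 - 2)*w)*0 = -7*w*0 = 0)
9*(n(0, -4) + 1/(3 + 4)) = 9*(0 + 1/(3 + 4)) = 9*(0 + 1/7) = 9*(1/7) = 9/7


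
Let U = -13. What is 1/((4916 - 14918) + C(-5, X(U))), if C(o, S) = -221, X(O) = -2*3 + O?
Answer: -1/10223 ≈ -9.7819e-5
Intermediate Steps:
X(O) = -6 + O
1/((4916 - 14918) + C(-5, X(U))) = 1/((4916 - 14918) - 221) = 1/(-10002 - 221) = 1/(-10223) = -1/10223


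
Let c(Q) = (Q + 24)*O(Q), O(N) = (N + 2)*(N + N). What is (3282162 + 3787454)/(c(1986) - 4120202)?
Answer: 3534808/7933757579 ≈ 0.00044554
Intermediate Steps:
O(N) = 2*N*(2 + N) (O(N) = (2 + N)*(2*N) = 2*N*(2 + N))
c(Q) = 2*Q*(2 + Q)*(24 + Q) (c(Q) = (Q + 24)*(2*Q*(2 + Q)) = (24 + Q)*(2*Q*(2 + Q)) = 2*Q*(2 + Q)*(24 + Q))
(3282162 + 3787454)/(c(1986) - 4120202) = (3282162 + 3787454)/(2*1986*(2 + 1986)*(24 + 1986) - 4120202) = 7069616/(2*1986*1988*2010 - 4120202) = 7069616/(15871635360 - 4120202) = 7069616/15867515158 = 7069616*(1/15867515158) = 3534808/7933757579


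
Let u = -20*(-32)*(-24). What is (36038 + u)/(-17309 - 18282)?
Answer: -20678/35591 ≈ -0.58099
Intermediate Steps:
u = -15360 (u = 640*(-24) = -15360)
(36038 + u)/(-17309 - 18282) = (36038 - 15360)/(-17309 - 18282) = 20678/(-35591) = 20678*(-1/35591) = -20678/35591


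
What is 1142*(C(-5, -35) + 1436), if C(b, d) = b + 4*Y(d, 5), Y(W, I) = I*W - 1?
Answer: 830234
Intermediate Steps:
Y(W, I) = -1 + I*W
C(b, d) = -4 + b + 20*d (C(b, d) = b + 4*(-1 + 5*d) = b + (-4 + 20*d) = -4 + b + 20*d)
1142*(C(-5, -35) + 1436) = 1142*((-4 - 5 + 20*(-35)) + 1436) = 1142*((-4 - 5 - 700) + 1436) = 1142*(-709 + 1436) = 1142*727 = 830234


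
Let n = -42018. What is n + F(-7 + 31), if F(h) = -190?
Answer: -42208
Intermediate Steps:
n + F(-7 + 31) = -42018 - 190 = -42208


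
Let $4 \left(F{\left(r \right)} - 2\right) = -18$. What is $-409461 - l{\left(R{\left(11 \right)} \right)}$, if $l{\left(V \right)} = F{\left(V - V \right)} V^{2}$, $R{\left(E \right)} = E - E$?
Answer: $-409461$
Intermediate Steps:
$F{\left(r \right)} = - \frac{5}{2}$ ($F{\left(r \right)} = 2 + \frac{1}{4} \left(-18\right) = 2 - \frac{9}{2} = - \frac{5}{2}$)
$R{\left(E \right)} = 0$
$l{\left(V \right)} = - \frac{5 V^{2}}{2}$
$-409461 - l{\left(R{\left(11 \right)} \right)} = -409461 - - \frac{5 \cdot 0^{2}}{2} = -409461 - \left(- \frac{5}{2}\right) 0 = -409461 - 0 = -409461 + 0 = -409461$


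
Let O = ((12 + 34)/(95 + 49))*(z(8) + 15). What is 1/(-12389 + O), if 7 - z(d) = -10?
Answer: -9/111409 ≈ -8.0783e-5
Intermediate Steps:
z(d) = 17 (z(d) = 7 - 1*(-10) = 7 + 10 = 17)
O = 92/9 (O = ((12 + 34)/(95 + 49))*(17 + 15) = (46/144)*32 = (46*(1/144))*32 = (23/72)*32 = 92/9 ≈ 10.222)
1/(-12389 + O) = 1/(-12389 + 92/9) = 1/(-111409/9) = -9/111409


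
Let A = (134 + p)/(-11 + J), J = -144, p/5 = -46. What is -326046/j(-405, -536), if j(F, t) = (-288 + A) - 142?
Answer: 25268565/33277 ≈ 759.34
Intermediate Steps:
p = -230 (p = 5*(-46) = -230)
A = 96/155 (A = (134 - 230)/(-11 - 144) = -96/(-155) = -96*(-1/155) = 96/155 ≈ 0.61936)
j(F, t) = -66554/155 (j(F, t) = (-288 + 96/155) - 142 = -44544/155 - 142 = -66554/155)
-326046/j(-405, -536) = -326046/(-66554/155) = -326046*(-155/66554) = 25268565/33277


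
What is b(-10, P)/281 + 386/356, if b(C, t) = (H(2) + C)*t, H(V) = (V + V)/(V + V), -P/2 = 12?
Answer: 92681/50018 ≈ 1.8530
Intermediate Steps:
P = -24 (P = -2*12 = -24)
H(V) = 1 (H(V) = (2*V)/((2*V)) = (2*V)*(1/(2*V)) = 1)
b(C, t) = t*(1 + C) (b(C, t) = (1 + C)*t = t*(1 + C))
b(-10, P)/281 + 386/356 = -24*(1 - 10)/281 + 386/356 = -24*(-9)*(1/281) + 386*(1/356) = 216*(1/281) + 193/178 = 216/281 + 193/178 = 92681/50018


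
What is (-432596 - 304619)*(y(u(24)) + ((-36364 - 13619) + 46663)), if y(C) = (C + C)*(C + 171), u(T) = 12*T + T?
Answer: -219743149480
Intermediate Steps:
u(T) = 13*T
y(C) = 2*C*(171 + C) (y(C) = (2*C)*(171 + C) = 2*C*(171 + C))
(-432596 - 304619)*(y(u(24)) + ((-36364 - 13619) + 46663)) = (-432596 - 304619)*(2*(13*24)*(171 + 13*24) + ((-36364 - 13619) + 46663)) = -737215*(2*312*(171 + 312) + (-49983 + 46663)) = -737215*(2*312*483 - 3320) = -737215*(301392 - 3320) = -737215*298072 = -219743149480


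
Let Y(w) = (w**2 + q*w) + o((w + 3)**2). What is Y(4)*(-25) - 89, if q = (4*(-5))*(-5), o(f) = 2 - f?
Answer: -9314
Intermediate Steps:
q = 100 (q = -20*(-5) = 100)
Y(w) = 2 + w**2 - (3 + w)**2 + 100*w (Y(w) = (w**2 + 100*w) + (2 - (w + 3)**2) = (w**2 + 100*w) + (2 - (3 + w)**2) = 2 + w**2 - (3 + w)**2 + 100*w)
Y(4)*(-25) - 89 = (-7 + 94*4)*(-25) - 89 = (-7 + 376)*(-25) - 89 = 369*(-25) - 89 = -9225 - 89 = -9314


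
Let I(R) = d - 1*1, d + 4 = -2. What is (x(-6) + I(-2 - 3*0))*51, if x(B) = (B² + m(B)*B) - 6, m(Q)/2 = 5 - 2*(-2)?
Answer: -4335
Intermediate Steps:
d = -6 (d = -4 - 2 = -6)
m(Q) = 18 (m(Q) = 2*(5 - 2*(-2)) = 2*(5 + 4) = 2*9 = 18)
I(R) = -7 (I(R) = -6 - 1*1 = -6 - 1 = -7)
x(B) = -6 + B² + 18*B (x(B) = (B² + 18*B) - 6 = -6 + B² + 18*B)
(x(-6) + I(-2 - 3*0))*51 = ((-6 + (-6)² + 18*(-6)) - 7)*51 = ((-6 + 36 - 108) - 7)*51 = (-78 - 7)*51 = -85*51 = -4335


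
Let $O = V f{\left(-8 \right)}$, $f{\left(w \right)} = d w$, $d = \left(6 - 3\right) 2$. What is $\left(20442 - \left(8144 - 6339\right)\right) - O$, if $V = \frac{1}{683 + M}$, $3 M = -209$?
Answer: $\frac{2143264}{115} \approx 18637.0$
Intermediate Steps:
$M = - \frac{209}{3}$ ($M = \frac{1}{3} \left(-209\right) = - \frac{209}{3} \approx -69.667$)
$d = 6$ ($d = 3 \cdot 2 = 6$)
$f{\left(w \right)} = 6 w$
$V = \frac{3}{1840}$ ($V = \frac{1}{683 - \frac{209}{3}} = \frac{1}{\frac{1840}{3}} = \frac{3}{1840} \approx 0.0016304$)
$O = - \frac{9}{115}$ ($O = \frac{3 \cdot 6 \left(-8\right)}{1840} = \frac{3}{1840} \left(-48\right) = - \frac{9}{115} \approx -0.078261$)
$\left(20442 - \left(8144 - 6339\right)\right) - O = \left(20442 - \left(8144 - 6339\right)\right) - - \frac{9}{115} = \left(20442 - \left(8144 - 6339\right)\right) + \frac{9}{115} = \left(20442 - 1805\right) + \frac{9}{115} = 18637 + \frac{9}{115} = \frac{2143264}{115}$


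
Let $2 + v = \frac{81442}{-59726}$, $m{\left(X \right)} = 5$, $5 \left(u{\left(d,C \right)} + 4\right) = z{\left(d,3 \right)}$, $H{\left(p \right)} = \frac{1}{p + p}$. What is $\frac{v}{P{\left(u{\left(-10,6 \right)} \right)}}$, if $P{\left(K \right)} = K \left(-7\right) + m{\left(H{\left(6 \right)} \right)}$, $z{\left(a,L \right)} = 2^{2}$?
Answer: $- \frac{502235}{4091231} \approx -0.12276$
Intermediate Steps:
$z{\left(a,L \right)} = 4$
$H{\left(p \right)} = \frac{1}{2 p}$
$u{\left(d,C \right)} = - \frac{16}{5}$ ($u{\left(d,C \right)} = -4 + \frac{1}{5} \cdot 4 = -4 + \frac{4}{5} = - \frac{16}{5}$)
$v = - \frac{100447}{29863}$ ($v = -2 + \frac{81442}{-59726} = -2 + 81442 \left(- \frac{1}{59726}\right) = -2 - \frac{40721}{29863} = - \frac{100447}{29863} \approx -3.3636$)
$P{\left(K \right)} = 5 - 7 K$ ($P{\left(K \right)} = K \left(-7\right) + 5 = - 7 K + 5 = 5 - 7 K$)
$\frac{v}{P{\left(u{\left(-10,6 \right)} \right)}} = - \frac{100447}{29863 \left(5 - - \frac{112}{5}\right)} = - \frac{100447}{29863 \left(5 + \frac{112}{5}\right)} = - \frac{100447}{29863 \cdot \frac{137}{5}} = \left(- \frac{100447}{29863}\right) \frac{5}{137} = - \frac{502235}{4091231}$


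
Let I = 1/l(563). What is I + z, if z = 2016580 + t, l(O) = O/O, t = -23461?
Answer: 1993120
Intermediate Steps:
l(O) = 1
z = 1993119 (z = 2016580 - 23461 = 1993119)
I = 1 (I = 1/1 = 1)
I + z = 1 + 1993119 = 1993120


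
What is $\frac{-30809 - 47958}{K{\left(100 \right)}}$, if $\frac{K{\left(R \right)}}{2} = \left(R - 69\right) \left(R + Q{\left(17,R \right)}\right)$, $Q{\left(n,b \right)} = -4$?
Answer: $- \frac{78767}{5952} \approx -13.234$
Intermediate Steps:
$K{\left(R \right)} = 2 \left(-69 + R\right) \left(-4 + R\right)$ ($K{\left(R \right)} = 2 \left(R - 69\right) \left(R - 4\right) = 2 \left(-69 + R\right) \left(-4 + R\right)$)
$\frac{-30809 - 47958}{K{\left(100 \right)}} = \frac{-30809 - 47958}{552 - 14600 + 2 \cdot 100^{2}} = - \frac{78767}{552 - 14600 + 2 \cdot 10000} = - \frac{78767}{552 - 14600 + 20000} = - \frac{78767}{5952}$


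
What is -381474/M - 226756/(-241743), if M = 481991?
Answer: 17075682014/116517950313 ≈ 0.14655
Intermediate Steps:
-381474/M - 226756/(-241743) = -381474/481991 - 226756/(-241743) = -381474*1/481991 - 226756*(-1/241743) = -381474/481991 + 226756/241743 = 17075682014/116517950313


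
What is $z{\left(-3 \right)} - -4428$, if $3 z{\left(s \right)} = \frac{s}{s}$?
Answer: $\frac{13285}{3} \approx 4428.3$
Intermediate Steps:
$z{\left(s \right)} = \frac{1}{3}$ ($z{\left(s \right)} = \frac{s \frac{1}{s}}{3} = \frac{1}{3} \cdot 1 = \frac{1}{3}$)
$z{\left(-3 \right)} - -4428 = \frac{1}{3} - -4428 = \frac{1}{3} + 4428 = \frac{13285}{3}$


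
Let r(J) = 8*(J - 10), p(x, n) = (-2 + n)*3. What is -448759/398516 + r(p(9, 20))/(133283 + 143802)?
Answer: -124204109883/110422805860 ≈ -1.1248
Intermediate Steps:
p(x, n) = -6 + 3*n
r(J) = -80 + 8*J (r(J) = 8*(-10 + J) = -80 + 8*J)
-448759/398516 + r(p(9, 20))/(133283 + 143802) = -448759/398516 + (-80 + 8*(-6 + 3*20))/(133283 + 143802) = -448759*1/398516 + (-80 + 8*(-6 + 60))/277085 = -448759/398516 + (-80 + 8*54)*(1/277085) = -448759/398516 + (-80 + 432)*(1/277085) = -448759/398516 + 352*(1/277085) = -448759/398516 + 352/277085 = -124204109883/110422805860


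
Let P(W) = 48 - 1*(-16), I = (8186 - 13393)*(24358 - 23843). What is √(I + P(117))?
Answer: 3*I*√297949 ≈ 1637.5*I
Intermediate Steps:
I = -2681605 (I = -5207*515 = -2681605)
P(W) = 64 (P(W) = 48 + 16 = 64)
√(I + P(117)) = √(-2681605 + 64) = √(-2681541) = 3*I*√297949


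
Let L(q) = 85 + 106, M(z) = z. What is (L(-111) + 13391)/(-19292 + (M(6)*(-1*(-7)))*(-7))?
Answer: -6791/9793 ≈ -0.69345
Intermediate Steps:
L(q) = 191
(L(-111) + 13391)/(-19292 + (M(6)*(-1*(-7)))*(-7)) = (191 + 13391)/(-19292 + (6*(-1*(-7)))*(-7)) = 13582/(-19292 + (6*7)*(-7)) = 13582/(-19292 + 42*(-7)) = 13582/(-19292 - 294) = 13582/(-19586) = 13582*(-1/19586) = -6791/9793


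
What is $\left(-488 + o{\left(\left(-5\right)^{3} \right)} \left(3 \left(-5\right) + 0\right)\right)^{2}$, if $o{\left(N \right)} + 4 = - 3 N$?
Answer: $36638809$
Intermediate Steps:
$o{\left(N \right)} = -4 - 3 N$
$\left(-488 + o{\left(\left(-5\right)^{3} \right)} \left(3 \left(-5\right) + 0\right)\right)^{2} = \left(-488 + \left(-4 - 3 \left(-5\right)^{3}\right) \left(3 \left(-5\right) + 0\right)\right)^{2} = \left(-488 + \left(-4 - -375\right) \left(-15 + 0\right)\right)^{2} = \left(-488 + \left(-4 + 375\right) \left(-15\right)\right)^{2} = \left(-488 + 371 \left(-15\right)\right)^{2} = \left(-488 - 5565\right)^{2} = \left(-6053\right)^{2} = 36638809$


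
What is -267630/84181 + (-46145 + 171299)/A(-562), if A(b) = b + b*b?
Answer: -723954243/260203471 ≈ -2.7823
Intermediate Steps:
A(b) = b + b²
-267630/84181 + (-46145 + 171299)/A(-562) = -267630/84181 + (-46145 + 171299)/((-562*(1 - 562))) = -267630*1/84181 + 125154/((-562*(-561))) = -267630/84181 + 125154/315282 = -267630/84181 + 125154*(1/315282) = -267630/84181 + 1227/3091 = -723954243/260203471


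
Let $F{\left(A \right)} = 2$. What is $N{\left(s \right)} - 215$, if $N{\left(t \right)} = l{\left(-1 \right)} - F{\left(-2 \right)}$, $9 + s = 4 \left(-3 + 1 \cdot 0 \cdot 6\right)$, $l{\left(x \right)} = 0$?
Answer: $-217$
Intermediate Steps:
$s = -21$ ($s = -9 + 4 \left(-3 + 1 \cdot 0 \cdot 6\right) = -9 + 4 \left(-3 + 0 \cdot 6\right) = -9 + 4 \left(-3 + 0\right) = -9 + 4 \left(-3\right) = -9 - 12 = -21$)
$N{\left(t \right)} = -2$ ($N{\left(t \right)} = 0 - 2 = -2$)
$N{\left(s \right)} - 215 = -2 - 215 = -217$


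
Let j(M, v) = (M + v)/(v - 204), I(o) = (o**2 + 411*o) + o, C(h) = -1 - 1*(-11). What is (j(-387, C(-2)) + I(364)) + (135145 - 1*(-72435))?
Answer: 95068913/194 ≈ 4.9005e+5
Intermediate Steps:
C(h) = 10 (C(h) = -1 + 11 = 10)
I(o) = o**2 + 412*o
j(M, v) = (M + v)/(-204 + v)
(j(-387, C(-2)) + I(364)) + (135145 - 1*(-72435)) = ((-387 + 10)/(-204 + 10) + 364*(412 + 364)) + (135145 - 1*(-72435)) = (-377/(-194) + 364*776) + (135145 + 72435) = (-1/194*(-377) + 282464) + 207580 = (377/194 + 282464) + 207580 = 54798393/194 + 207580 = 95068913/194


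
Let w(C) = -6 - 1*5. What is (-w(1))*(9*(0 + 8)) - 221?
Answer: 571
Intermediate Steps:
w(C) = -11 (w(C) = -6 - 5 = -11)
(-w(1))*(9*(0 + 8)) - 221 = (-1*(-11))*(9*(0 + 8)) - 221 = 11*(9*8) - 221 = 11*72 - 221 = 792 - 221 = 571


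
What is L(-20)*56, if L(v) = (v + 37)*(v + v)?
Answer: -38080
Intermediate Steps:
L(v) = 2*v*(37 + v) (L(v) = (37 + v)*(2*v) = 2*v*(37 + v))
L(-20)*56 = (2*(-20)*(37 - 20))*56 = (2*(-20)*17)*56 = -680*56 = -38080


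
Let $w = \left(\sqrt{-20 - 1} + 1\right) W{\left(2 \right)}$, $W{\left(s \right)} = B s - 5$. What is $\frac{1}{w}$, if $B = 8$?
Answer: $\frac{1}{242} - \frac{i \sqrt{21}}{242} \approx 0.0041322 - 0.018936 i$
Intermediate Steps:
$W{\left(s \right)} = -5 + 8 s$ ($W{\left(s \right)} = 8 s - 5 = -5 + 8 s$)
$w = 11 + 11 i \sqrt{21}$ ($w = \left(\sqrt{-20 - 1} + 1\right) \left(-5 + 8 \cdot 2\right) = \left(\sqrt{-21} + 1\right) \left(-5 + 16\right) = \left(i \sqrt{21} + 1\right) 11 = \left(1 + i \sqrt{21}\right) 11 = 11 + 11 i \sqrt{21} \approx 11.0 + 50.408 i$)
$\frac{1}{w} = \frac{1}{11 + 11 i \sqrt{21}}$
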